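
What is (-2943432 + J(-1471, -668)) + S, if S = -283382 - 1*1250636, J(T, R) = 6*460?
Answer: -4474690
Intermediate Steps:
J(T, R) = 2760
S = -1534018 (S = -283382 - 1250636 = -1534018)
(-2943432 + J(-1471, -668)) + S = (-2943432 + 2760) - 1534018 = -2940672 - 1534018 = -4474690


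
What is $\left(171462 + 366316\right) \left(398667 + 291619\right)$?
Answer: $371220624508$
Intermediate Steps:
$\left(171462 + 366316\right) \left(398667 + 291619\right) = 537778 \cdot 690286 = 371220624508$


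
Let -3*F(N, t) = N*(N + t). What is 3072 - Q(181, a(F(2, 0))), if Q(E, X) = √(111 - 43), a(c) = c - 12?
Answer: 3072 - 2*√17 ≈ 3063.8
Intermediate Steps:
F(N, t) = -N*(N + t)/3
a(c) = -12 + c
Q(E, X) = 2*√17 (Q(E, X) = √68 = 2*√17)
3072 - Q(181, a(F(2, 0))) = 3072 - 2*√17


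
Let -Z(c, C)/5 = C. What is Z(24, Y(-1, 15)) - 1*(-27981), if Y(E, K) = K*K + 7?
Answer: 26821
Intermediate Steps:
Y(E, K) = 7 + K**2 (Y(E, K) = K**2 + 7 = 7 + K**2)
Z(c, C) = -5*C
Z(24, Y(-1, 15)) - 1*(-27981) = -5*(7 + 15**2) - 1*(-27981) = -5*(7 + 225) + 27981 = -5*232 + 27981 = -1160 + 27981 = 26821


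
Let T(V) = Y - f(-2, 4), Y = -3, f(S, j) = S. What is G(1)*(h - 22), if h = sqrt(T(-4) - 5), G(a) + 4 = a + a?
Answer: 44 - 2*I*sqrt(6) ≈ 44.0 - 4.899*I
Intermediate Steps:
G(a) = -4 + 2*a (G(a) = -4 + (a + a) = -4 + 2*a)
T(V) = -1 (T(V) = -3 - 1*(-2) = -3 + 2 = -1)
h = I*sqrt(6) (h = sqrt(-1 - 5) = sqrt(-6) = I*sqrt(6) ≈ 2.4495*I)
G(1)*(h - 22) = (-4 + 2*1)*(I*sqrt(6) - 22) = (-4 + 2)*(-22 + I*sqrt(6)) = -2*(-22 + I*sqrt(6)) = 44 - 2*I*sqrt(6)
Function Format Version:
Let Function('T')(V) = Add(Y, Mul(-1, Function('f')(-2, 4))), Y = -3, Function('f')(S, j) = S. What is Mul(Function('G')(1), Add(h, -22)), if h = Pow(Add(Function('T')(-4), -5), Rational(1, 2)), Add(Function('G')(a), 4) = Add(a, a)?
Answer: Add(44, Mul(-2, I, Pow(6, Rational(1, 2)))) ≈ Add(44.000, Mul(-4.8990, I))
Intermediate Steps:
Function('G')(a) = Add(-4, Mul(2, a)) (Function('G')(a) = Add(-4, Add(a, a)) = Add(-4, Mul(2, a)))
Function('T')(V) = -1 (Function('T')(V) = Add(-3, Mul(-1, -2)) = Add(-3, 2) = -1)
h = Mul(I, Pow(6, Rational(1, 2))) (h = Pow(Add(-1, -5), Rational(1, 2)) = Pow(-6, Rational(1, 2)) = Mul(I, Pow(6, Rational(1, 2))) ≈ Mul(2.4495, I))
Mul(Function('G')(1), Add(h, -22)) = Mul(Add(-4, Mul(2, 1)), Add(Mul(I, Pow(6, Rational(1, 2))), -22)) = Mul(Add(-4, 2), Add(-22, Mul(I, Pow(6, Rational(1, 2))))) = Mul(-2, Add(-22, Mul(I, Pow(6, Rational(1, 2))))) = Add(44, Mul(-2, I, Pow(6, Rational(1, 2))))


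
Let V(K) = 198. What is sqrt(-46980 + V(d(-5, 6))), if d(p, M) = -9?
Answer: 3*I*sqrt(5198) ≈ 216.29*I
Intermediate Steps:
sqrt(-46980 + V(d(-5, 6))) = sqrt(-46980 + 198) = sqrt(-46782) = 3*I*sqrt(5198)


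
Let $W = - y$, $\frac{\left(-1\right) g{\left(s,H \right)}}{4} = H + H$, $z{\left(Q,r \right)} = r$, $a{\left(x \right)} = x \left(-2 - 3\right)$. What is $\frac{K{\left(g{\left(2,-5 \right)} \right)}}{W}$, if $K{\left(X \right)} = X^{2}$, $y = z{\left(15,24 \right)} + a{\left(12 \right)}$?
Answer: $\frac{400}{9} \approx 44.444$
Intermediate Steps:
$a{\left(x \right)} = - 5 x$ ($a{\left(x \right)} = x \left(-5\right) = - 5 x$)
$y = -36$ ($y = 24 - 60 = -36$)
$g{\left(s,H \right)} = - 8 H$ ($g{\left(s,H \right)} = - 4 \left(H + H\right) = - 4 \cdot 2 H = - 8 H$)
$W = 36$ ($W = \left(-1\right) \left(-36\right) = 36$)
$\frac{K{\left(g{\left(2,-5 \right)} \right)}}{W} = \frac{\left(\left(-8\right) \left(-5\right)\right)^{2}}{36} = 40^{2} \cdot \frac{1}{36} = 1600 \cdot \frac{1}{36} = \frac{400}{9}$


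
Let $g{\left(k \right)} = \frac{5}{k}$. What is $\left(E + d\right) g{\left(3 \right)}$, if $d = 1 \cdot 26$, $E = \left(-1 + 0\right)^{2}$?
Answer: $45$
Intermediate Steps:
$E = 1$ ($E = \left(-1\right)^{2} = 1$)
$d = 26$
$\left(E + d\right) g{\left(3 \right)} = \left(1 + 26\right) \frac{5}{3} = 27 \cdot 5 \cdot \frac{1}{3} = 27 \cdot \frac{5}{3} = 45$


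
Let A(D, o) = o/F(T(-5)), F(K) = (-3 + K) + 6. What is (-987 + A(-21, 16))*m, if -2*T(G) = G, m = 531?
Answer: -5748075/11 ≈ -5.2255e+5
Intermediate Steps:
T(G) = -G/2
F(K) = 3 + K
A(D, o) = 2*o/11 (A(D, o) = o/(3 - ½*(-5)) = o/(3 + 5/2) = o/(11/2) = o*(2/11) = 2*o/11)
(-987 + A(-21, 16))*m = (-987 + (2/11)*16)*531 = (-987 + 32/11)*531 = -10825/11*531 = -5748075/11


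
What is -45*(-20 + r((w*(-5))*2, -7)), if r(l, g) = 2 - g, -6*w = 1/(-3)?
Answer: 495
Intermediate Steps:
w = 1/18 (w = -⅙/(-3) = -⅙*(-⅓) = 1/18 ≈ 0.055556)
-45*(-20 + r((w*(-5))*2, -7)) = -45*(-20 + (2 - 1*(-7))) = -45*(-20 + (2 + 7)) = -45*(-20 + 9) = -45*(-11) = 495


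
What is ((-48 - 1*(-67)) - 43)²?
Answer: 576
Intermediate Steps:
((-48 - 1*(-67)) - 43)² = ((-48 + 67) - 43)² = (19 - 43)² = (-24)² = 576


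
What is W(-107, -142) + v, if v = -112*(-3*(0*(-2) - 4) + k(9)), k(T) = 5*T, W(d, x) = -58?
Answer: -6442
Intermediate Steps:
v = -6384 (v = -112*(-3*(0*(-2) - 4) + 5*9) = -112*(-3*(0 - 4) + 45) = -112*(-3*(-4) + 45) = -112*(12 + 45) = -112*57 = -6384)
W(-107, -142) + v = -58 - 6384 = -6442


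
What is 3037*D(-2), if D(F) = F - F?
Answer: 0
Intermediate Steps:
D(F) = 0
3037*D(-2) = 3037*0 = 0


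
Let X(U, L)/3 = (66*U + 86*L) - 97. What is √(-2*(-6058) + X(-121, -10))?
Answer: I*√14713 ≈ 121.3*I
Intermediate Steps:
X(U, L) = -291 + 198*U + 258*L (X(U, L) = 3*((66*U + 86*L) - 97) = 3*(-97 + 66*U + 86*L) = -291 + 198*U + 258*L)
√(-2*(-6058) + X(-121, -10)) = √(-2*(-6058) + (-291 + 198*(-121) + 258*(-10))) = √(12116 + (-291 - 23958 - 2580)) = √(12116 - 26829) = √(-14713) = I*√14713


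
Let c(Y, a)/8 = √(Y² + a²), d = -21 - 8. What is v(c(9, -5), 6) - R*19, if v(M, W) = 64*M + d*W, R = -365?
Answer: 6761 + 512*√106 ≈ 12032.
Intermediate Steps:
d = -29
c(Y, a) = 8*√(Y² + a²)
v(M, W) = -29*W + 64*M (v(M, W) = 64*M - 29*W = -29*W + 64*M)
v(c(9, -5), 6) - R*19 = (-29*6 + 64*(8*√(9² + (-5)²))) - (-365)*19 = (-174 + 64*(8*√(81 + 25))) - 1*(-6935) = (-174 + 64*(8*√106)) + 6935 = (-174 + 512*√106) + 6935 = 6761 + 512*√106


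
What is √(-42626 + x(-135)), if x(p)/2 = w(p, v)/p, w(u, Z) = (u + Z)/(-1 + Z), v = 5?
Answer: 47*I*√1563/9 ≈ 206.46*I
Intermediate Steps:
w(u, Z) = (Z + u)/(-1 + Z)
x(p) = 2*(5/4 + p/4)/p (x(p) = 2*(((5 + p)/(-1 + 5))/p) = 2*(((5 + p)/4)/p) = 2*((5/4 + p/4)/p) = 2*(5/4 + p/4)/p)
√(-42626 + x(-135)) = √(-42626 + (½)*(5 - 135)/(-135)) = √(-42626 + (½)*(-1/135)*(-130)) = √(-42626 + 13/27) = √(-1150889/27) = 47*I*√1563/9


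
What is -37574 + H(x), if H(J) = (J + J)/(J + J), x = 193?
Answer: -37573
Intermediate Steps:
H(J) = 1 (H(J) = (2*J)/((2*J)) = (2*J)*(1/(2*J)) = 1)
-37574 + H(x) = -37574 + 1 = -37573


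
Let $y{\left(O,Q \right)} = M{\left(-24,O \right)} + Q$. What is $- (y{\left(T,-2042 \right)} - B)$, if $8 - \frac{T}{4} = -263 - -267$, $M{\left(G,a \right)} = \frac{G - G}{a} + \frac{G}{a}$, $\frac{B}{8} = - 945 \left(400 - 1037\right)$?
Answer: $\frac{9635527}{2} \approx 4.8178 \cdot 10^{6}$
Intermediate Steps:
$B = 4815720$ ($B = 8 \left(- 945 \left(400 - 1037\right)\right) = 8 \left(\left(-945\right) \left(-637\right)\right) = 8 \cdot 601965 = 4815720$)
$M{\left(G,a \right)} = \frac{G}{a}$ ($M{\left(G,a \right)} = \frac{0}{a} + \frac{G}{a} = 0 + \frac{G}{a} = \frac{G}{a}$)
$T = 16$ ($T = 32 - 4 \left(-263 - -267\right) = 32 - 4 \left(-263 + 267\right) = 32 - 16 = 16$)
$y{\left(O,Q \right)} = Q - \frac{24}{O}$ ($y{\left(O,Q \right)} = - \frac{24}{O} + Q = Q - \frac{24}{O}$)
$- (y{\left(T,-2042 \right)} - B) = - (\left(-2042 - \frac{24}{16}\right) - 4815720) = - (\left(-2042 - \frac{3}{2}\right) - 4815720) = - (- \frac{4087}{2} - 4815720) = \left(-1\right) \left(- \frac{9635527}{2}\right) = \frac{9635527}{2}$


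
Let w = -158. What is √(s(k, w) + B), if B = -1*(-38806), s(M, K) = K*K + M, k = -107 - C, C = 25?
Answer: √63638 ≈ 252.27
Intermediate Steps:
k = -132 (k = -107 - 1*25 = -107 - 25 = -132)
s(M, K) = M + K² (s(M, K) = K² + M = M + K²)
B = 38806
√(s(k, w) + B) = √((-132 + (-158)²) + 38806) = √((-132 + 24964) + 38806) = √(24832 + 38806) = √63638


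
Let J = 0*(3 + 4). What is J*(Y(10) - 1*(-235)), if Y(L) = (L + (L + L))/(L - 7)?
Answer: 0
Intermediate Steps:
Y(L) = 3*L/(-7 + L) (Y(L) = (L + 2*L)/(-7 + L) = (3*L)/(-7 + L) = 3*L/(-7 + L))
J = 0 (J = 0*7 = 0)
J*(Y(10) - 1*(-235)) = 0*(3*10/(-7 + 10) - 1*(-235)) = 0*(3*10/3 + 235) = 0*(3*10*(⅓) + 235) = 0*(10 + 235) = 0*245 = 0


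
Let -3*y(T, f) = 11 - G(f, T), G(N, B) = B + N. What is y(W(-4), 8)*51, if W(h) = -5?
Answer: -136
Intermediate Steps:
y(T, f) = -11/3 + T/3 + f/3 (y(T, f) = -(11 - (T + f))/3 = -(11 + (-T - f))/3 = -(11 - T - f)/3 = -11/3 + T/3 + f/3)
y(W(-4), 8)*51 = (-11/3 + (1/3)*(-5) + (1/3)*8)*51 = (-11/3 - 5/3 + 8/3)*51 = -8/3*51 = -136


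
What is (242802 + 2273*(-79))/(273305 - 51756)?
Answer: 63235/221549 ≈ 0.28542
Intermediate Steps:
(242802 + 2273*(-79))/(273305 - 51756) = (242802 - 179567)/221549 = 63235*(1/221549) = 63235/221549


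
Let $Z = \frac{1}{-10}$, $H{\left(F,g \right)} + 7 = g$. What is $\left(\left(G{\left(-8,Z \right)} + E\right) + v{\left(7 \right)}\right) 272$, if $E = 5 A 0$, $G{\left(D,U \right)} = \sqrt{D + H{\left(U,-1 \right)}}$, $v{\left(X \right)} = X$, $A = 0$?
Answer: $1904 + 1088 i \approx 1904.0 + 1088.0 i$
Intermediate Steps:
$H{\left(F,g \right)} = -7 + g$
$Z = - \frac{1}{10} \approx -0.1$
$G{\left(D,U \right)} = \sqrt{-8 + D}$ ($G{\left(D,U \right)} = \sqrt{D - 8} = \sqrt{-8 + D}$)
$E = 0$ ($E = 5 \cdot 0 \cdot 0 = 0 \cdot 0 = 0$)
$\left(\left(G{\left(-8,Z \right)} + E\right) + v{\left(7 \right)}\right) 272 = \left(\left(\sqrt{-8 - 8} + 0\right) + 7\right) 272 = \left(\left(\sqrt{-16} + 0\right) + 7\right) 272 = \left(\left(4 i + 0\right) + 7\right) 272 = \left(4 i + 7\right) 272 = \left(7 + 4 i\right) 272 = 1904 + 1088 i$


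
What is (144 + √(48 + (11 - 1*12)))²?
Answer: (144 + √47)² ≈ 22757.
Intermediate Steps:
(144 + √(48 + (11 - 1*12)))² = (144 + √(48 + (11 - 12)))² = (144 + √(48 - 1))² = (144 + √47)²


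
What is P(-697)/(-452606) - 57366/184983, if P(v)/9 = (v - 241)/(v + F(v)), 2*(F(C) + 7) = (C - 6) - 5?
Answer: -654087637587/2109057900202 ≈ -0.31013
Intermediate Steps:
F(C) = -25/2 + C/2 (F(C) = -7 + ((C - 6) - 5)/2 = -7 + ((-6 + C) - 5)/2 = -7 + (-11 + C)/2 = -7 + (-11/2 + C/2) = -25/2 + C/2)
P(v) = 9*(-241 + v)/(-25/2 + 3*v/2) (P(v) = 9*((v - 241)/(v + (-25/2 + v/2))) = 9*((-241 + v)/(-25/2 + 3*v/2)) = 9*(-241 + v)/(-25/2 + 3*v/2))
P(-697)/(-452606) - 57366/184983 = (18*(-241 - 697)/(-25 + 3*(-697)))/(-452606) - 57366/184983 = (18*(-938)/(-25 - 2091))*(-1/452606) - 57366*1/184983 = (18*(-938)/(-2116))*(-1/452606) - 19122/61661 = (18*(-1/2116)*(-938))*(-1/452606) - 19122/61661 = (4221/529)*(-1/452606) - 19122/61661 = -603/34204082 - 19122/61661 = -654087637587/2109057900202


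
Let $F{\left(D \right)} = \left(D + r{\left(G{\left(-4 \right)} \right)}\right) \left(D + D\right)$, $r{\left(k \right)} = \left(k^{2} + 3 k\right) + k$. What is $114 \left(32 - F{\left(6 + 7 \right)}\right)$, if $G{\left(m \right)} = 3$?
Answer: $-97128$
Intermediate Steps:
$r{\left(k \right)} = k^{2} + 4 k$
$F{\left(D \right)} = 2 D \left(21 + D\right)$ ($F{\left(D \right)} = \left(D + 3 \left(4 + 3\right)\right) \left(D + D\right) = \left(D + 3 \cdot 7\right) 2 D = \left(D + 21\right) 2 D = \left(21 + D\right) 2 D = 2 D \left(21 + D\right)$)
$114 \left(32 - F{\left(6 + 7 \right)}\right) = 114 \left(32 - 2 \left(6 + 7\right) \left(21 + \left(6 + 7\right)\right)\right) = 114 \left(32 - 2 \cdot 13 \left(21 + 13\right)\right) = 114 \left(32 - 2 \cdot 13 \cdot 34\right) = 114 \left(32 - 884\right) = 114 \left(-852\right) = -97128$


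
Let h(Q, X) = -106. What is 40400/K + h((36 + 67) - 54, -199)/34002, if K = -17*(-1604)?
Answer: 171348799/115895817 ≈ 1.4785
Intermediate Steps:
K = 27268
40400/K + h((36 + 67) - 54, -199)/34002 = 40400/27268 - 106/34002 = 40400*(1/27268) - 106*1/34002 = 10100/6817 - 53/17001 = 171348799/115895817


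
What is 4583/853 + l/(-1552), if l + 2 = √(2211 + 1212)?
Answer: 3557261/661928 - √3423/1552 ≈ 5.3364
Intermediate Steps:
l = -2 + √3423 (l = -2 + √(2211 + 1212) = -2 + √3423 ≈ 56.506)
4583/853 + l/(-1552) = 4583/853 + (-2 + √3423)/(-1552) = 4583*(1/853) + (-2 + √3423)*(-1/1552) = 4583/853 + (1/776 - √3423/1552) = 3557261/661928 - √3423/1552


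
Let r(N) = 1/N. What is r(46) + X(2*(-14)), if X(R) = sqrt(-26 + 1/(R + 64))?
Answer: 1/46 + I*sqrt(935)/6 ≈ 0.021739 + 5.0963*I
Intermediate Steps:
X(R) = sqrt(-26 + 1/(64 + R))
r(46) + X(2*(-14)) = 1/46 + sqrt((-1663 - 52*(-14))/(64 + 2*(-14))) = 1/46 + sqrt((-1663 - 26*(-28))/(64 - 28)) = 1/46 + sqrt((-1663 + 728)/36) = 1/46 + sqrt((1/36)*(-935)) = 1/46 + sqrt(-935/36) = 1/46 + I*sqrt(935)/6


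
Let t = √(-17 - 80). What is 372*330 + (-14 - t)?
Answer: 122746 - I*√97 ≈ 1.2275e+5 - 9.8489*I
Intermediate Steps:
t = I*√97 (t = √(-97) = I*√97 ≈ 9.8489*I)
372*330 + (-14 - t) = 372*330 + (-14 - I*√97) = 122760 + (-14 - I*√97) = 122746 - I*√97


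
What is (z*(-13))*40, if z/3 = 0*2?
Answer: 0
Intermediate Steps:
z = 0 (z = 3*(0*2) = 3*0 = 0)
(z*(-13))*40 = (0*(-13))*40 = 0*40 = 0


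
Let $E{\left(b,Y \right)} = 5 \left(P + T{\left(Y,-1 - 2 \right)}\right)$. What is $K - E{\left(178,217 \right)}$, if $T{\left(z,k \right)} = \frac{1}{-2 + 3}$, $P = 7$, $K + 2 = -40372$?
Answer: $-40414$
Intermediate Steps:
$K = -40374$ ($K = -2 - 40372 = -40374$)
$T{\left(z,k \right)} = 1$ ($T{\left(z,k \right)} = 1^{-1} = 1$)
$E{\left(b,Y \right)} = 40$ ($E{\left(b,Y \right)} = 5 \left(7 + 1\right) = 5 \cdot 8 = 40$)
$K - E{\left(178,217 \right)} = -40374 - 40 = -40414$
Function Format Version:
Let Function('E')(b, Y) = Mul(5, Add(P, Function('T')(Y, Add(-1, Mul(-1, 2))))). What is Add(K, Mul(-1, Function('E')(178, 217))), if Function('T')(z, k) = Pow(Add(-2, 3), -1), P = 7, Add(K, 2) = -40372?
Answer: -40414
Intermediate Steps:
K = -40374 (K = Add(-2, -40372) = -40374)
Function('T')(z, k) = 1 (Function('T')(z, k) = Pow(1, -1) = 1)
Function('E')(b, Y) = 40 (Function('E')(b, Y) = Mul(5, Add(7, 1)) = Mul(5, 8) = 40)
Add(K, Mul(-1, Function('E')(178, 217))) = Add(-40374, Mul(-1, 40)) = Add(-40374, -40) = -40414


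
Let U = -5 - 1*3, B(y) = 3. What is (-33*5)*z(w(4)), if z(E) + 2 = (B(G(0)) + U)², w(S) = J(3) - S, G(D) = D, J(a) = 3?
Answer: -3795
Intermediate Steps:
w(S) = 3 - S
U = -8 (U = -5 - 3 = -8)
z(E) = 23 (z(E) = -2 + (3 - 8)² = -2 + (-5)² = -2 + 25 = 23)
(-33*5)*z(w(4)) = -33*5*23 = -165*23 = -3795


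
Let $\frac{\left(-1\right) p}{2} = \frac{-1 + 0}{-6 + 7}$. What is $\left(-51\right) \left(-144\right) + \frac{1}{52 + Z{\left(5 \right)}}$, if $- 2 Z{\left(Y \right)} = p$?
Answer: $\frac{374545}{51} \approx 7344.0$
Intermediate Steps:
$p = 2$ ($p = - 2 \frac{-1 + 0}{-6 + 7} = - 2 \left(- 1^{-1}\right) = - 2 \left(\left(-1\right) 1\right) = \left(-2\right) \left(-1\right) = 2$)
$Z{\left(Y \right)} = -1$ ($Z{\left(Y \right)} = \left(- \frac{1}{2}\right) 2 = -1$)
$\left(-51\right) \left(-144\right) + \frac{1}{52 + Z{\left(5 \right)}} = \left(-51\right) \left(-144\right) + \frac{1}{52 - 1} = 7344 + \frac{1}{51} = \frac{374545}{51}$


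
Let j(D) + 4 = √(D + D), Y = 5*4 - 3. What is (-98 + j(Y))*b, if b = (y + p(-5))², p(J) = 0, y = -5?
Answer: -2550 + 25*√34 ≈ -2404.2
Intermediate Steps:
Y = 17 (Y = 20 - 3 = 17)
j(D) = -4 + √2*√D (j(D) = -4 + √(D + D) = -4 + √(2*D) = -4 + √2*√D)
b = 25 (b = (-5 + 0)² = (-5)² = 25)
(-98 + j(Y))*b = (-98 + (-4 + √2*√17))*25 = (-98 + (-4 + √34))*25 = (-102 + √34)*25 = -2550 + 25*√34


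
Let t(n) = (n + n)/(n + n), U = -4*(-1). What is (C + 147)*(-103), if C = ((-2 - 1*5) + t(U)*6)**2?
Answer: -15244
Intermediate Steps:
U = 4
t(n) = 1 (t(n) = (2*n)/((2*n)) = (2*n)*(1/(2*n)) = 1)
C = 1 (C = ((-2 - 1*5) + 1*6)**2 = ((-2 - 5) + 6)**2 = (-7 + 6)**2 = (-1)**2 = 1)
(C + 147)*(-103) = (1 + 147)*(-103) = 148*(-103) = -15244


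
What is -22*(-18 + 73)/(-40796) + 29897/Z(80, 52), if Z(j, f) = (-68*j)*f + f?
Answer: -4476817/58868628 ≈ -0.076048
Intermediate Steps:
Z(j, f) = f - 68*f*j (Z(j, f) = -68*f*j + f = f - 68*f*j)
-22*(-18 + 73)/(-40796) + 29897/Z(80, 52) = -22*(-18 + 73)/(-40796) + 29897/((52*(1 - 68*80))) = -22*55*(-1/40796) + 29897/((52*(1 - 5440))) = -1210*(-1/40796) + 29897/((52*(-5439))) = 605/20398 + 29897/(-282828) = 605/20398 + 29897*(-1/282828) = 605/20398 - 4271/40404 = -4476817/58868628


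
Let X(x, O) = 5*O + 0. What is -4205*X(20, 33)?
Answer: -693825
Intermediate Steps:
X(x, O) = 5*O
-4205*X(20, 33) = -21025*33 = -4205*165 = -693825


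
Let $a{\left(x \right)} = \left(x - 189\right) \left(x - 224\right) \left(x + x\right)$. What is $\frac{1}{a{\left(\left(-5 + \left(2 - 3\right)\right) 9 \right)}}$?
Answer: $- \frac{1}{7295832} \approx -1.3706 \cdot 10^{-7}$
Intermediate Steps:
$a{\left(x \right)} = 2 x \left(-224 + x\right) \left(-189 + x\right)$ ($a{\left(x \right)} = \left(-189 + x\right) \left(-224 + x\right) 2 x = \left(-224 + x\right) \left(-189 + x\right) 2 x = 2 x \left(-224 + x\right) \left(-189 + x\right)$)
$\frac{1}{a{\left(\left(-5 + \left(2 - 3\right)\right) 9 \right)}} = \frac{1}{2 \left(-5 + \left(2 - 3\right)\right) 9 \left(42336 + \left(\left(-5 + \left(2 - 3\right)\right) 9\right)^{2} - 413 \left(-5 + \left(2 - 3\right)\right) 9\right)} = \frac{1}{2 \left(-5 - 1\right) 9 \left(42336 + \left(\left(-5 - 1\right) 9\right)^{2} - 413 \left(-5 - 1\right) 9\right)} = \frac{1}{2 \left(\left(-6\right) 9\right) \left(42336 + \left(\left(-6\right) 9\right)^{2} - 413 \left(\left(-6\right) 9\right)\right)} = \frac{1}{2 \left(-54\right) \left(42336 + \left(-54\right)^{2} - -22302\right)} = \frac{1}{2 \left(-54\right) \left(42336 + 2916 + 22302\right)} = \frac{1}{2 \left(-54\right) 67554} = \frac{1}{-7295832} = - \frac{1}{7295832}$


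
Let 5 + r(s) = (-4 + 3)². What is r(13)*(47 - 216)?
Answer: 676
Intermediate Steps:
r(s) = -4 (r(s) = -5 + (-4 + 3)² = -5 + (-1)² = -5 + 1 = -4)
r(13)*(47 - 216) = -4*(47 - 216) = -4*(-169) = 676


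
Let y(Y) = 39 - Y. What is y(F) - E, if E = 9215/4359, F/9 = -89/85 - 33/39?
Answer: 259739782/4816695 ≈ 53.925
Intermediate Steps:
F = -18828/1105 (F = 9*(-89/85 - 33/39) = 9*(-89*1/85 - 33*1/39) = 9*(-89/85 - 11/13) = 9*(-2092/1105) = -18828/1105 ≈ -17.039)
E = 9215/4359 (E = 9215*(1/4359) = 9215/4359 ≈ 2.1140)
y(F) - E = (39 - 1*(-18828/1105)) - 1*9215/4359 = (39 + 18828/1105) - 9215/4359 = 61923/1105 - 9215/4359 = 259739782/4816695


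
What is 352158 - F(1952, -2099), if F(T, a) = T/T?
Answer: 352157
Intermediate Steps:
F(T, a) = 1
352158 - F(1952, -2099) = 352158 - 1*1 = 352158 - 1 = 352157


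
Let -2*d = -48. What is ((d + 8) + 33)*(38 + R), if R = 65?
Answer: 6695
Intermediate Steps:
d = 24 (d = -1/2*(-48) = 24)
((d + 8) + 33)*(38 + R) = ((24 + 8) + 33)*(38 + 65) = (32 + 33)*103 = 65*103 = 6695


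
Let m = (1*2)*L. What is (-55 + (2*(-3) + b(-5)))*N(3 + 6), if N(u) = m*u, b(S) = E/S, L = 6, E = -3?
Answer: -32616/5 ≈ -6523.2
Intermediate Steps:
m = 12 (m = (1*2)*6 = 2*6 = 12)
b(S) = -3/S
N(u) = 12*u
(-55 + (2*(-3) + b(-5)))*N(3 + 6) = (-55 + (2*(-3) - 3/(-5)))*(12*(3 + 6)) = (-55 + (-6 - 3*(-⅕)))*(12*9) = (-55 + (-6 + ⅗))*108 = (-55 - 27/5)*108 = -302/5*108 = -32616/5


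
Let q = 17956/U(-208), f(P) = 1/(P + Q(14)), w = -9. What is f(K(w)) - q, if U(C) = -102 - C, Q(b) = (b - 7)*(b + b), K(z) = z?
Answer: -1678833/9911 ≈ -169.39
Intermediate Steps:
Q(b) = 2*b*(-7 + b) (Q(b) = (-7 + b)*(2*b) = 2*b*(-7 + b))
f(P) = 1/(196 + P) (f(P) = 1/(P + 2*14*(-7 + 14)) = 1/(P + 2*14*7) = 1/(P + 196) = 1/(196 + P))
q = 8978/53 (q = 17956/(-102 - 1*(-208)) = 17956/(-102 + 208) = 17956/106 = 17956*(1/106) = 8978/53 ≈ 169.40)
f(K(w)) - q = 1/(196 - 9) - 1*8978/53 = 1/187 - 8978/53 = -1678833/9911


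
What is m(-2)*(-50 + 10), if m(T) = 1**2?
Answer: -40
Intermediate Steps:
m(T) = 1
m(-2)*(-50 + 10) = 1*(-50 + 10) = 1*(-40) = -40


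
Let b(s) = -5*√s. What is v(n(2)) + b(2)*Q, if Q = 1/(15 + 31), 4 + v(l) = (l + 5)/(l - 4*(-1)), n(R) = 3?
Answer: -20/7 - 5*√2/46 ≈ -3.0109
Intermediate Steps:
v(l) = -4 + (5 + l)/(4 + l) (v(l) = -4 + (l + 5)/(l - 4*(-1)) = -4 + (5 + l)/(l + 4) = -4 + (5 + l)/(4 + l))
Q = 1/46 ≈ 0.021739
v(n(2)) + b(2)*Q = (-11 - 3*3)/(4 + 3) - 5*√2*(1/46) = (-11 - 9)/7 - 5*√2/46 = (⅐)*(-20) - 5*√2/46 = -20/7 - 5*√2/46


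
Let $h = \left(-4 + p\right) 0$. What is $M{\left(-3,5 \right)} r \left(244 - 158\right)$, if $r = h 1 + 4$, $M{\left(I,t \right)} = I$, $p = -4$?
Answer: $-1032$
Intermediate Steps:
$h = 0$ ($h = \left(-4 - 4\right) 0 = \left(-8\right) 0 = 0$)
$r = 4$ ($r = 0 \cdot 1 + 4 = 0 + 4 = 4$)
$M{\left(-3,5 \right)} r \left(244 - 158\right) = \left(-3\right) 4 \left(244 - 158\right) = \left(-12\right) 86 = -1032$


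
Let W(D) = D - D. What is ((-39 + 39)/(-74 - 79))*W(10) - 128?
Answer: -128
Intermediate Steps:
W(D) = 0
((-39 + 39)/(-74 - 79))*W(10) - 128 = ((-39 + 39)/(-74 - 79))*0 - 128 = (0/(-153))*0 - 128 = (0*(-1/153))*0 - 128 = 0*0 - 128 = 0 - 128 = -128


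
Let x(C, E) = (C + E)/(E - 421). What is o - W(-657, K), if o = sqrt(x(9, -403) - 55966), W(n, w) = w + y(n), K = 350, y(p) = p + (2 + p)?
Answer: 962 + I*sqrt(2374952885)/206 ≈ 962.0 + 236.57*I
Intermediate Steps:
y(p) = 2 + 2*p
W(n, w) = 2 + w + 2*n (W(n, w) = w + (2 + 2*n) = 2 + w + 2*n)
x(C, E) = (C + E)/(-421 + E)
o = I*sqrt(2374952885)/206 (o = sqrt((9 - 403)/(-421 - 403) - 55966) = sqrt(-394/(-824) - 55966) = sqrt(-1/824*(-394) - 55966) = sqrt(197/412 - 55966) = sqrt(-23057795/412) = I*sqrt(2374952885)/206 ≈ 236.57*I)
o - W(-657, K) = I*sqrt(2374952885)/206 - (2 + 350 + 2*(-657)) = I*sqrt(2374952885)/206 - (2 + 350 - 1314) = I*sqrt(2374952885)/206 - 1*(-962) = I*sqrt(2374952885)/206 + 962 = 962 + I*sqrt(2374952885)/206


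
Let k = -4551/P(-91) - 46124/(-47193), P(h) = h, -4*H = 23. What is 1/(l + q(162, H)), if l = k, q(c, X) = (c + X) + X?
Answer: 8589126/1730608717 ≈ 0.0049631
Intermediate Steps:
H = -23/4 (H = -¼*23 = -23/4 ≈ -5.7500)
q(c, X) = c + 2*X (q(c, X) = (X + c) + X = c + 2*X)
k = 218972627/4294563 (k = -4551/(-91) - 46124/(-47193) = -4551*(-1/91) - 46124*(-1/47193) = 4551/91 + 46124/47193 = 218972627/4294563 ≈ 50.988)
l = 218972627/4294563 ≈ 50.988
1/(l + q(162, H)) = 1/(218972627/4294563 + (162 + 2*(-23/4))) = 1/(218972627/4294563 + (162 - 23/2)) = 1/(218972627/4294563 + 301/2) = 1/(1730608717/8589126) = 8589126/1730608717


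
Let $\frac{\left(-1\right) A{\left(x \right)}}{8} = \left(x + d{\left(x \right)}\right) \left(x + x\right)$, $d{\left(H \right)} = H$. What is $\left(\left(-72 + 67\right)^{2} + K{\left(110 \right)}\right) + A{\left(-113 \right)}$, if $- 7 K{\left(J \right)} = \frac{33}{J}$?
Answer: $- \frac{28600813}{70} \approx -4.0858 \cdot 10^{5}$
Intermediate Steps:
$K{\left(J \right)} = - \frac{33}{7 J}$ ($K{\left(J \right)} = - \frac{33 \frac{1}{J}}{7} = - \frac{33}{7 J}$)
$A{\left(x \right)} = - 32 x^{2}$ ($A{\left(x \right)} = - 8 \left(x + x\right) \left(x + x\right) = - 8 \cdot 2 x 2 x = - 8 \cdot 4 x^{2} = - 32 x^{2}$)
$\left(\left(-72 + 67\right)^{2} + K{\left(110 \right)}\right) + A{\left(-113 \right)} = \left(\left(-72 + 67\right)^{2} - \frac{33}{7 \cdot 110}\right) - 32 \left(-113\right)^{2} = \left(\left(-5\right)^{2} - \frac{3}{70}\right) - 408608 = \left(25 - \frac{3}{70}\right) - 408608 = \frac{1747}{70} - 408608 = - \frac{28600813}{70}$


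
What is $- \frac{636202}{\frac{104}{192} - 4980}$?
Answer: $\frac{15268848}{119507} \approx 127.77$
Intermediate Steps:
$- \frac{636202}{\frac{104}{192} - 4980} = - \frac{636202}{104 \cdot \frac{1}{192} - 4980} = - \frac{636202}{\frac{13}{24} - 4980} = - \frac{636202}{- \frac{119507}{24}} = \left(-636202\right) \left(- \frac{24}{119507}\right) = \frac{15268848}{119507}$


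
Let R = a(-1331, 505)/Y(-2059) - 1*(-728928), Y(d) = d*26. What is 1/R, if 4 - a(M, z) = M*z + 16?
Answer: 53534/39021759409 ≈ 1.3719e-6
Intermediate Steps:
a(M, z) = -12 - M*z (a(M, z) = 4 - (M*z + 16) = 4 - (16 + M*z) = 4 + (-16 - M*z) = -12 - M*z)
Y(d) = 26*d
R = 39021759409/53534 (R = (-12 - 1*(-1331)*505)/((26*(-2059))) - 1*(-728928) = (-12 + 672155)/(-53534) + 728928 = 672143*(-1/53534) + 728928 = -672143/53534 + 728928 = 39021759409/53534 ≈ 7.2892e+5)
1/R = 1/(39021759409/53534) = 53534/39021759409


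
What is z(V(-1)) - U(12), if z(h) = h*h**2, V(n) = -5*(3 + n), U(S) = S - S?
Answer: -1000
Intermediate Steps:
U(S) = 0
V(n) = -15 - 5*n
z(h) = h**3
z(V(-1)) - U(12) = (-15 - 5*(-1))**3 - 1*0 = (-15 + 5)**3 + 0 = (-10)**3 + 0 = -1000 + 0 = -1000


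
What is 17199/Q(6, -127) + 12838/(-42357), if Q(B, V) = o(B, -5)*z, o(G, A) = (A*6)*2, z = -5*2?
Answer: 34323583/1210200 ≈ 28.362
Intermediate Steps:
z = -10
o(G, A) = 12*A (o(G, A) = (6*A)*2 = 12*A)
Q(B, V) = 600 (Q(B, V) = (12*(-5))*(-10) = -60*(-10) = 600)
17199/Q(6, -127) + 12838/(-42357) = 17199/600 + 12838/(-42357) = 17199*(1/600) + 12838*(-1/42357) = 5733/200 - 1834/6051 = 34323583/1210200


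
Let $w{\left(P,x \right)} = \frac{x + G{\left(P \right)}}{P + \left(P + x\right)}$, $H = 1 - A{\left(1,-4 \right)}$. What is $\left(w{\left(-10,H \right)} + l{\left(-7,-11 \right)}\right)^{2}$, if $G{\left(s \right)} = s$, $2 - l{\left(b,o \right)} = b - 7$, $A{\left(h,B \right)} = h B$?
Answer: $\frac{2401}{9} \approx 266.78$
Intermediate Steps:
$A{\left(h,B \right)} = B h$
$l{\left(b,o \right)} = 9 - b$ ($l{\left(b,o \right)} = 2 - \left(b - 7\right) = 2 - \left(-7 + b\right) = 9 - b$)
$H = 5$ ($H = 1 - \left(-4\right) 1 = 1 - -4 = 1 + 4 = 5$)
$w{\left(P,x \right)} = \frac{P + x}{x + 2 P}$ ($w{\left(P,x \right)} = \frac{x + P}{P + \left(P + x\right)} = \frac{P + x}{x + 2 P}$)
$\left(w{\left(-10,H \right)} + l{\left(-7,-11 \right)}\right)^{2} = \left(\frac{-10 + 5}{5 + 2 \left(-10\right)} + \left(9 - -7\right)\right)^{2} = \left(\frac{1}{5 - 20} \left(-5\right) + \left(9 + 7\right)\right)^{2} = \left(\frac{1}{-15} \left(-5\right) + 16\right)^{2} = \left(\left(- \frac{1}{15}\right) \left(-5\right) + 16\right)^{2} = \left(\frac{1}{3} + 16\right)^{2} = \left(\frac{49}{3}\right)^{2} = \frac{2401}{9}$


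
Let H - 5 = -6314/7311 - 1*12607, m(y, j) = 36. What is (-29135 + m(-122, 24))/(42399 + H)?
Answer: -212742789/217839553 ≈ -0.97660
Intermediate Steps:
H = -92139536/7311 (H = 5 + (-6314/7311 - 1*12607) = 5 + (-6314*1/7311 - 12607) = 5 + (-6314/7311 - 12607) = 5 - 92176091/7311 = -92139536/7311 ≈ -12603.)
(-29135 + m(-122, 24))/(42399 + H) = (-29135 + 36)/(42399 - 92139536/7311) = -29099/217839553/7311 = -29099*7311/217839553 = -212742789/217839553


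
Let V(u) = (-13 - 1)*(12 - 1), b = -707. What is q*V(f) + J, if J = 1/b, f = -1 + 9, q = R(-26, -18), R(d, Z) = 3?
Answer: -326635/707 ≈ -462.00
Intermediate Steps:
q = 3
f = 8
V(u) = -154 (V(u) = -14*11 = -154)
J = -1/707 (J = 1/(-707) = -1/707 ≈ -0.0014144)
q*V(f) + J = 3*(-154) - 1/707 = -462 - 1/707 = -326635/707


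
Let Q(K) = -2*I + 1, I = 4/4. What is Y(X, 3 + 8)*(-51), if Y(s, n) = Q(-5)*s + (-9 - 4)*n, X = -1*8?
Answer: 6885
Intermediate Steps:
I = 1 (I = 4*(¼) = 1)
Q(K) = -1 (Q(K) = -2*1 + 1 = -2 + 1 = -1)
X = -8
Y(s, n) = -s - 13*n (Y(s, n) = -s + (-9 - 4)*n = -s - 13*n)
Y(X, 3 + 8)*(-51) = (-1*(-8) - 13*(3 + 8))*(-51) = (8 - 13*11)*(-51) = (8 - 143)*(-51) = -135*(-51) = 6885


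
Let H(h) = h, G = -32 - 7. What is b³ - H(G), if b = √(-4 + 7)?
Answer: 39 + 3*√3 ≈ 44.196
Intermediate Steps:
G = -39
b = √3 ≈ 1.7320
b³ - H(G) = (√3)³ - 1*(-39) = 3*√3 + 39 = 39 + 3*√3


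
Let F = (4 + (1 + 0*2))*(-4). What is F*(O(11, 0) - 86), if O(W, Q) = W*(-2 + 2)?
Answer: 1720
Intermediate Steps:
O(W, Q) = 0 (O(W, Q) = W*0 = 0)
F = -20 (F = (4 + (1 + 0))*(-4) = (4 + 1)*(-4) = 5*(-4) = -20)
F*(O(11, 0) - 86) = -20*(0 - 86) = -20*(-86) = 1720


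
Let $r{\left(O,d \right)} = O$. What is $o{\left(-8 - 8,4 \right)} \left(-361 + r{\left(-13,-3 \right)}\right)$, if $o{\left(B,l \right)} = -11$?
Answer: $4114$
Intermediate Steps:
$o{\left(-8 - 8,4 \right)} \left(-361 + r{\left(-13,-3 \right)}\right) = - 11 \left(-361 - 13\right) = \left(-11\right) \left(-374\right) = 4114$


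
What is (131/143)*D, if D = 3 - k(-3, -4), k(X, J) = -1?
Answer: 524/143 ≈ 3.6643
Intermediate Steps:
D = 4 (D = 3 - 1*(-1) = 3 + 1 = 4)
(131/143)*D = (131/143)*4 = 524/143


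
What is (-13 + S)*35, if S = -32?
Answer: -1575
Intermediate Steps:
(-13 + S)*35 = (-13 - 32)*35 = -45*35 = -1575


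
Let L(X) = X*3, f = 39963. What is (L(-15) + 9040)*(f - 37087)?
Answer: 25869620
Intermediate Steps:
L(X) = 3*X
(L(-15) + 9040)*(f - 37087) = (3*(-15) + 9040)*(39963 - 37087) = (-45 + 9040)*2876 = 8995*2876 = 25869620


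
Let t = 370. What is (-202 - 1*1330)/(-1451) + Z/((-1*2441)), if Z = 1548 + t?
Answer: 956594/3541891 ≈ 0.27008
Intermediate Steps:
Z = 1918 (Z = 1548 + 370 = 1918)
(-202 - 1*1330)/(-1451) + Z/((-1*2441)) = (-202 - 1*1330)/(-1451) + 1918/((-1*2441)) = (-202 - 1330)*(-1/1451) + 1918/(-2441) = -1532*(-1/1451) + 1918*(-1/2441) = 1532/1451 - 1918/2441 = 956594/3541891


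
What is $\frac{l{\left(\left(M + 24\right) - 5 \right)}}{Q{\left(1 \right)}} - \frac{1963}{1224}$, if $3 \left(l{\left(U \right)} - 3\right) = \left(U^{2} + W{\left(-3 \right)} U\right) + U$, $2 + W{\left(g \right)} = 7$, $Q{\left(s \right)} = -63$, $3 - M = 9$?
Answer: $- \frac{76039}{25704} \approx -2.9583$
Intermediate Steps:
$M = -6$ ($M = 3 - 9 = -6$)
$W{\left(g \right)} = 5$ ($W{\left(g \right)} = -2 + 7 = 5$)
$l{\left(U \right)} = 3 + 2 U + \frac{U^{2}}{3}$ ($l{\left(U \right)} = 3 + \frac{\left(U^{2} + 5 U\right) + U}{3} = 3 + \frac{U^{2} + 6 U}{3} = 3 + \left(2 U + \frac{U^{2}}{3}\right) = 3 + 2 U + \frac{U^{2}}{3}$)
$\frac{l{\left(\left(M + 24\right) - 5 \right)}}{Q{\left(1 \right)}} - \frac{1963}{1224} = \frac{3 + 2 \left(\left(-6 + 24\right) - 5\right) + \frac{\left(\left(-6 + 24\right) - 5\right)^{2}}{3}}{-63} - \frac{1963}{1224} = \left(3 + 2 \left(18 - 5\right) + \frac{\left(18 - 5\right)^{2}}{3}\right) \left(- \frac{1}{63}\right) - \frac{1963}{1224} = \left(3 + 2 \cdot 13 + \frac{13^{2}}{3}\right) \left(- \frac{1}{63}\right) - \frac{1963}{1224} = \left(3 + 26 + \frac{1}{3} \cdot 169\right) \left(- \frac{1}{63}\right) - \frac{1963}{1224} = \left(3 + 26 + \frac{169}{3}\right) \left(- \frac{1}{63}\right) - \frac{1963}{1224} = \frac{256}{3} \left(- \frac{1}{63}\right) - \frac{1963}{1224} = - \frac{256}{189} - \frac{1963}{1224} = - \frac{76039}{25704}$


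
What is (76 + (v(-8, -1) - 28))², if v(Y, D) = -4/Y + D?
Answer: 9025/4 ≈ 2256.3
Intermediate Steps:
v(Y, D) = D - 4/Y
(76 + (v(-8, -1) - 28))² = (76 + ((-1 - 4/(-8)) - 28))² = (76 + ((-1 - 4*(-⅛)) - 28))² = (76 + ((-1 + ½) - 28))² = (76 + (-½ - 28))² = (76 - 57/2)² = (95/2)² = 9025/4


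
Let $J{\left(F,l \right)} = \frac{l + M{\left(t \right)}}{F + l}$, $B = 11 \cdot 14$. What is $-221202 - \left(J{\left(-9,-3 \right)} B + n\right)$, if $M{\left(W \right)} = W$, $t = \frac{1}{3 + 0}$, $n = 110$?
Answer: $- \frac{1992116}{9} \approx -2.2135 \cdot 10^{5}$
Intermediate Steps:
$t = \frac{1}{3} \approx 0.33333$
$B = 154$
$J{\left(F,l \right)} = \frac{\frac{1}{3} + l}{F + l}$ ($J{\left(F,l \right)} = \frac{l + \frac{1}{3}}{F + l} = \frac{\frac{1}{3} + l}{F + l}$)
$-221202 - \left(J{\left(-9,-3 \right)} B + n\right) = -221202 - \left(\frac{\frac{1}{3} - 3}{-9 - 3} \cdot 154 + 110\right) = -221202 - \left(\frac{1}{-12} \left(- \frac{8}{3}\right) 154 + 110\right) = -221202 - \left(\left(- \frac{1}{12}\right) \left(- \frac{8}{3}\right) 154 + 110\right) = -221202 - \left(\frac{2}{9} \cdot 154 + 110\right) = -221202 - \left(\frac{308}{9} + 110\right) = -221202 - \frac{1298}{9} = - \frac{1992116}{9}$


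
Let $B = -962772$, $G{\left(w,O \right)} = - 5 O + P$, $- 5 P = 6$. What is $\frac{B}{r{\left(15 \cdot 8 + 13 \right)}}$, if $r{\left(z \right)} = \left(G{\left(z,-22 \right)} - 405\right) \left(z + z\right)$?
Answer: $\frac{2406930}{196973} \approx 12.22$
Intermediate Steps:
$P = - \frac{6}{5}$ ($P = \left(- \frac{1}{5}\right) 6 = - \frac{6}{5} \approx -1.2$)
$G{\left(w,O \right)} = - \frac{6}{5} - 5 O$ ($G{\left(w,O \right)} = - 5 O - \frac{6}{5} = - \frac{6}{5} - 5 O$)
$r{\left(z \right)} = - \frac{2962 z}{5}$ ($r{\left(z \right)} = \left(\left(- \frac{6}{5} - -110\right) - 405\right) \left(z + z\right) = \left(\left(- \frac{6}{5} + 110\right) - 405\right) 2 z = \left(\frac{544}{5} - 405\right) 2 z = - \frac{1481 \cdot 2 z}{5} = - \frac{2962 z}{5}$)
$\frac{B}{r{\left(15 \cdot 8 + 13 \right)}} = - \frac{962772}{\left(- \frac{2962}{5}\right) \left(15 \cdot 8 + 13\right)} = - \frac{962772}{\left(- \frac{2962}{5}\right) \left(120 + 13\right)} = - \frac{962772}{\left(- \frac{2962}{5}\right) 133} = - \frac{962772}{- \frac{393946}{5}} = \left(-962772\right) \left(- \frac{5}{393946}\right) = \frac{2406930}{196973}$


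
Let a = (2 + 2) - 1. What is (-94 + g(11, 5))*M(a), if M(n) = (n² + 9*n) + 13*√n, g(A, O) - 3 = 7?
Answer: -3024 - 1092*√3 ≈ -4915.4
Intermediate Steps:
g(A, O) = 10 (g(A, O) = 3 + 7 = 10)
a = 3 (a = 4 - 1 = 3)
M(n) = n² + 9*n + 13*√n
(-94 + g(11, 5))*M(a) = (-94 + 10)*(3² + 9*3 + 13*√3) = -84*(9 + 27 + 13*√3) = -84*(36 + 13*√3) = -3024 - 1092*√3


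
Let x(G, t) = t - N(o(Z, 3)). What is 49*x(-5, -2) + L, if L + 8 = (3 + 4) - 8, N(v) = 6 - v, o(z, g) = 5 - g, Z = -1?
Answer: -303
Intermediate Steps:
x(G, t) = -4 + t (x(G, t) = t - (6 - (5 - 1*3)) = t - (6 - (5 - 3)) = t - (6 - 1*2) = t - (6 - 2) = t - 1*4 = t - 4 = -4 + t)
L = -9 (L = -8 + ((3 + 4) - 8) = -8 + (7 - 8) = -8 - 1 = -9)
49*x(-5, -2) + L = 49*(-4 - 2) - 9 = 49*(-6) - 9 = -294 - 9 = -303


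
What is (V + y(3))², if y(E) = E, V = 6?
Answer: 81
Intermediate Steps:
(V + y(3))² = (6 + 3)² = 9² = 81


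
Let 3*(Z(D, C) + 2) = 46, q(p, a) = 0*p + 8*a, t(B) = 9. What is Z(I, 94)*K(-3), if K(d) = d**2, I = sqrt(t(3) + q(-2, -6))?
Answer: 120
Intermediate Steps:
q(p, a) = 8*a (q(p, a) = 0 + 8*a = 8*a)
I = I*sqrt(39) (I = sqrt(9 + 8*(-6)) = sqrt(9 - 48) = sqrt(-39) = I*sqrt(39) ≈ 6.245*I)
Z(D, C) = 40/3 (Z(D, C) = -2 + (1/3)*46 = -2 + 46/3 = 40/3)
Z(I, 94)*K(-3) = (40/3)*(-3)**2 = (40/3)*9 = 120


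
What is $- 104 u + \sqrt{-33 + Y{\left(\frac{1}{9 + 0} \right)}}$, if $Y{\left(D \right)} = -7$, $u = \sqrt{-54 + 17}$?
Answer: $2 i \left(\sqrt{10} - 52 \sqrt{37}\right) \approx - 626.28 i$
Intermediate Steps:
$u = i \sqrt{37}$ ($u = \sqrt{-37} = i \sqrt{37} \approx 6.0828 i$)
$- 104 u + \sqrt{-33 + Y{\left(\frac{1}{9 + 0} \right)}} = - 104 i \sqrt{37} + \sqrt{-33 - 7} = - 104 i \sqrt{37} + \sqrt{-40} = - 104 i \sqrt{37} + 2 i \sqrt{10}$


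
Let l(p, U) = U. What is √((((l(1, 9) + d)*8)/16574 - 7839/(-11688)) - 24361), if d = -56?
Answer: I*√6348281001147354282/16143076 ≈ 156.08*I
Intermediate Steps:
√((((l(1, 9) + d)*8)/16574 - 7839/(-11688)) - 24361) = √((((9 - 56)*8)/16574 - 7839/(-11688)) - 24361) = √((-47*8*(1/16574) - 7839*(-1/11688)) - 24361) = √((-376*1/16574 + 2613/3896) - 24361) = √((-188/8287 + 2613/3896) - 24361) = √(20921483/32286152 - 24361) = √(-786502027389/32286152) = I*√6348281001147354282/16143076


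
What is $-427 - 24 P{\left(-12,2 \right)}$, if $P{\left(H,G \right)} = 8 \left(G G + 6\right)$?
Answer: $-2347$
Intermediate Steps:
$P{\left(H,G \right)} = 48 + 8 G^{2}$ ($P{\left(H,G \right)} = 8 \left(G^{2} + 6\right) = 8 \left(6 + G^{2}\right) = 48 + 8 G^{2}$)
$-427 - 24 P{\left(-12,2 \right)} = -427 - 24 \left(48 + 8 \cdot 2^{2}\right) = -427 - 24 \left(48 + 8 \cdot 4\right) = -427 - 24 \left(48 + 32\right) = -427 - 1920 = -2347$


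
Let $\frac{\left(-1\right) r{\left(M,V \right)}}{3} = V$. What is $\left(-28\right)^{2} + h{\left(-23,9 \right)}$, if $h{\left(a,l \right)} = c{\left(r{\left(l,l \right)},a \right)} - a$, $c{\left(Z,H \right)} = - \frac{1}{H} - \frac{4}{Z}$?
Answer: $\frac{501266}{621} \approx 807.19$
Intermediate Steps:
$r{\left(M,V \right)} = - 3 V$
$h{\left(a,l \right)} = - a - \frac{1}{a} + \frac{4}{3 l}$ ($h{\left(a,l \right)} = \left(- \frac{1}{a} - \frac{4}{\left(-3\right) l}\right) - a = \left(- \frac{1}{a} - 4 \left(- \frac{1}{3 l}\right)\right) - a = \left(- \frac{1}{a} + \frac{4}{3 l}\right) - a = - a - \frac{1}{a} + \frac{4}{3 l}$)
$\left(-28\right)^{2} + h{\left(-23,9 \right)} = \left(-28\right)^{2} - \left(- \frac{530}{23} - \frac{4}{27}\right) = 784 + \left(23 - - \frac{1}{23} + \frac{4}{3} \cdot \frac{1}{9}\right) = 784 + \left(23 + \frac{1}{23} + \frac{4}{27}\right) = 784 + \frac{14402}{621} = \frac{501266}{621}$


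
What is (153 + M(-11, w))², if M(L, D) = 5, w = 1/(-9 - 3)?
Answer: 24964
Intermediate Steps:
w = -1/12 (w = 1/(-12) = -1/12 ≈ -0.083333)
(153 + M(-11, w))² = (153 + 5)² = 158² = 24964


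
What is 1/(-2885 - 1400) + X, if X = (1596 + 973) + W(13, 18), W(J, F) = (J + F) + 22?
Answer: 11235269/4285 ≈ 2622.0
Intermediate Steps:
W(J, F) = 22 + F + J (W(J, F) = (F + J) + 22 = 22 + F + J)
X = 2622 (X = (1596 + 973) + (22 + 18 + 13) = 2569 + 53 = 2622)
1/(-2885 - 1400) + X = 1/(-2885 - 1400) + 2622 = 1/(-4285) + 2622 = -1/4285 + 2622 = 11235269/4285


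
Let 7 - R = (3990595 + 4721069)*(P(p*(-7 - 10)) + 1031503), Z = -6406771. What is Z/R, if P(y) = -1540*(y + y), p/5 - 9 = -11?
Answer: 6406771/4424680280585 ≈ 1.4480e-6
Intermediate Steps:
p = -10 (p = 45 + 5*(-11) = 45 - 55 = -10)
P(y) = -3080*y
R = -4424680280585 (R = 7 - (3990595 + 4721069)*(-(-30800)*(-7 - 10) + 1031503) = 7 - 8711664*(-(-30800)*(-17) + 1031503) = 7 - 8711664*(-3080*170 + 1031503) = 7 - 8711664*(-523600 + 1031503) = 7 - 8711664*507903 = 7 - 1*4424680280592 = 7 - 4424680280592 = -4424680280585)
Z/R = -6406771/(-4424680280585) = -6406771*(-1/4424680280585) = 6406771/4424680280585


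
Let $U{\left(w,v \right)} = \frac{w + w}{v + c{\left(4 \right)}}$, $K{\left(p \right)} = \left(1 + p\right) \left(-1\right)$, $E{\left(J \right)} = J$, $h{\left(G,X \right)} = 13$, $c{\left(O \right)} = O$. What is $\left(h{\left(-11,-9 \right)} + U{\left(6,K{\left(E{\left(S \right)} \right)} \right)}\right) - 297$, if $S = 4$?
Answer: $-296$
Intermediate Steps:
$K{\left(p \right)} = -1 - p$
$U{\left(w,v \right)} = \frac{2 w}{4 + v}$ ($U{\left(w,v \right)} = \frac{w + w}{v + 4} = \frac{2 w}{4 + v}$)
$\left(h{\left(-11,-9 \right)} + U{\left(6,K{\left(E{\left(S \right)} \right)} \right)}\right) - 297 = \left(13 + 2 \cdot 6 \frac{1}{4 - 5}\right) - 297 = \left(13 + 2 \cdot 6 \frac{1}{-1}\right) - 297 = \left(13 + 2 \cdot 6 \left(-1\right)\right) - 297 = \left(13 - 12\right) - 297 = 1 - 297 = -296$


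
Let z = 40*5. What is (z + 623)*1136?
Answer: 934928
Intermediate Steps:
z = 200
(z + 623)*1136 = (200 + 623)*1136 = 823*1136 = 934928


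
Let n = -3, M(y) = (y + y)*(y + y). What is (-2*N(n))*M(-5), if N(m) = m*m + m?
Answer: -1200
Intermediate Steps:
M(y) = 4*y**2 (M(y) = (2*y)*(2*y) = 4*y**2)
N(m) = m + m**2 (N(m) = m**2 + m = m + m**2)
(-2*N(n))*M(-5) = (-(-6)*(1 - 3))*(4*(-5)**2) = (-(-6)*(-2))*(4*25) = -2*6*100 = -12*100 = -1200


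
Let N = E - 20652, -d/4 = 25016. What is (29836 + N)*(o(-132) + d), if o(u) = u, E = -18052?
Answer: 888538128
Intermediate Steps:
d = -100064 (d = -4*25016 = -100064)
N = -38704 (N = -18052 - 20652 = -38704)
(29836 + N)*(o(-132) + d) = (29836 - 38704)*(-132 - 100064) = -8868*(-100196) = 888538128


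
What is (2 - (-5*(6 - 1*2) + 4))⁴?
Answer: 104976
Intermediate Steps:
(2 - (-5*(6 - 1*2) + 4))⁴ = (2 - (-5*(6 - 2) + 4))⁴ = (2 - (-5*4 + 4))⁴ = (2 - (-20 + 4))⁴ = (2 - 1*(-16))⁴ = (2 + 16)⁴ = 18⁴ = 104976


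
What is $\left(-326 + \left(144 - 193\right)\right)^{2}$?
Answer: $140625$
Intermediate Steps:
$\left(-326 + \left(144 - 193\right)\right)^{2} = \left(-326 - 49\right)^{2} = \left(-375\right)^{2} = 140625$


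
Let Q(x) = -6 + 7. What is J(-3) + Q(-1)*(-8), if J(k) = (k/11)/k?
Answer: -87/11 ≈ -7.9091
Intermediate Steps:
Q(x) = 1
J(k) = 1/11 (J(k) = (k*(1/11))/k = (k/11)/k = 1/11)
J(-3) + Q(-1)*(-8) = 1/11 + 1*(-8) = 1/11 - 8 = -87/11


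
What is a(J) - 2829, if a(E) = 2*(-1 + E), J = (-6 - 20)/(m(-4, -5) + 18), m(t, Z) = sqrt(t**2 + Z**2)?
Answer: -802109/283 + 52*sqrt(41)/283 ≈ -2833.1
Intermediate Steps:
m(t, Z) = sqrt(Z**2 + t**2)
J = -26/(18 + sqrt(41)) (J = (-6 - 20)/(sqrt((-5)**2 + (-4)**2) + 18) = -26/(sqrt(25 + 16) + 18) = -26/(sqrt(41) + 18) = -26/(18 + sqrt(41)) ≈ -1.0654)
a(E) = -2 + 2*E
a(J) - 2829 = (-2 + 2*(-468/283 + 26*sqrt(41)/283)) - 2829 = (-2 + (-936/283 + 52*sqrt(41)/283)) - 2829 = (-1502/283 + 52*sqrt(41)/283) - 2829 = -802109/283 + 52*sqrt(41)/283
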